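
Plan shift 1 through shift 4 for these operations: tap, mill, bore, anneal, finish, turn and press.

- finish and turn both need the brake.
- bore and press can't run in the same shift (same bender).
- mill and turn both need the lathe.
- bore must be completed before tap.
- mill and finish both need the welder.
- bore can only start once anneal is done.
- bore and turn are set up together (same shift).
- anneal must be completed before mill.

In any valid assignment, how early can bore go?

Precedence pushes bore to at least shift 2; downstream work caps bore at shift 3.
bore at shift 2 is achievable: turn -> shift 2, finish -> shift 1, anneal -> shift 1, bore -> shift 2, mill -> shift 3, press -> shift 1, tap -> shift 3.

shift 2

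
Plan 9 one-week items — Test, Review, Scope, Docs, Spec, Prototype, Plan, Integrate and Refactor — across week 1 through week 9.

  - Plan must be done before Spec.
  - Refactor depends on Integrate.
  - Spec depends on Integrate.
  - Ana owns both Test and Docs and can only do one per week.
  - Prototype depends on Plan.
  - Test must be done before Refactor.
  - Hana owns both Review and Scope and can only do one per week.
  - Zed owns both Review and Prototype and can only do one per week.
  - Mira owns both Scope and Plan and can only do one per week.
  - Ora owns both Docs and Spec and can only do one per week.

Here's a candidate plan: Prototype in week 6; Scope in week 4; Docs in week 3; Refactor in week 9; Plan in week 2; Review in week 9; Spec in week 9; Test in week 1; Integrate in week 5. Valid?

Yes

Prototype depends on Plan — holds.
Hana owns both Review and Scope and can only do one per week — holds.
Refactor depends on Integrate — holds.
Mira owns both Scope and Plan and can only do one per week — holds.
Ana owns both Test and Docs and can only do one per week — holds.
Zed owns both Review and Prototype and can only do one per week — holds.
Test must be done before Refactor — holds.
Ora owns both Docs and Spec and can only do one per week — holds.
Plan must be done before Spec — holds.
Spec depends on Integrate — holds.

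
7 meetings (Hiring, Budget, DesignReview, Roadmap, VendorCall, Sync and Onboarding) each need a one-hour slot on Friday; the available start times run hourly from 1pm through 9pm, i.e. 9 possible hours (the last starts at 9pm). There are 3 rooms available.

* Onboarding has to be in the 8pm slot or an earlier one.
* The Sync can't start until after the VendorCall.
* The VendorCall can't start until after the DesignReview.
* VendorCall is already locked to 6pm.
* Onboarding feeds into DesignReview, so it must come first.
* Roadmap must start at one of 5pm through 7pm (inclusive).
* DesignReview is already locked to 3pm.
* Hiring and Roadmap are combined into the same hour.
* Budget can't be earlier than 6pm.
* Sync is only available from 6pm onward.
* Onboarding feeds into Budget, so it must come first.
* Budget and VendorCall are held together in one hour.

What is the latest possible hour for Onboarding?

2pm

Onboarding's own window allows nothing later than 8pm; downstream work caps Onboarding at 2pm.
Onboarding at 2pm is achievable: VendorCall=6pm; Roadmap=5pm; DesignReview=3pm; Budget=6pm; Sync=7pm; Onboarding=2pm; Hiring=5pm.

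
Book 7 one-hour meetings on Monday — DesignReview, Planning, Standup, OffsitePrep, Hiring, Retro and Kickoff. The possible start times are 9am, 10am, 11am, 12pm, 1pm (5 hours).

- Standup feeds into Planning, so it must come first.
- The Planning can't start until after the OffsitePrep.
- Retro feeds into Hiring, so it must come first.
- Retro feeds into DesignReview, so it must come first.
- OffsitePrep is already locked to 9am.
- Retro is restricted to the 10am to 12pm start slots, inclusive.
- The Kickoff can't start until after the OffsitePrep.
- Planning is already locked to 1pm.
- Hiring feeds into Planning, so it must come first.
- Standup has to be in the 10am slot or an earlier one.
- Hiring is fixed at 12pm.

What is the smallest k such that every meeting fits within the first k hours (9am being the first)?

5

The precedence chain requires at least 3 distinct hours.
Planning can't be placed before 1pm — that is hour 5 counting from 9am — so the schedule must run through at least 5 hours.
5 works (last occupied hour: 1pm): for example Standup in 9am; Retro in 10am; DesignReview in 11am; Kickoff in 10am; Planning in 1pm; OffsitePrep in 9am; Hiring in 12pm.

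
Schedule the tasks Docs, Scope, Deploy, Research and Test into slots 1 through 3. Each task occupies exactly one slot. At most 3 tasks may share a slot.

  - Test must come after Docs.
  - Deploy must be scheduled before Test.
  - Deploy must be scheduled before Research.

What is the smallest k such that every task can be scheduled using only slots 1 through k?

The precedence chain requires at least 2 distinct slots.
With at most 3 per slot and 5 tasks, at least 2 slots are needed.
2 works (last occupied slot: 2): for example Research=2; Docs=1; Deploy=1; Test=2; Scope=1.

2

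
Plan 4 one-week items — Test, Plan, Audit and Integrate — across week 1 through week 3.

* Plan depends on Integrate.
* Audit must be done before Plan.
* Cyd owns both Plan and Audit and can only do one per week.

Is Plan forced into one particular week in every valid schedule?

Plan can be week 2 (e.g. Audit -> week 1, Test -> week 1, Integrate -> week 1, Plan -> week 2) or week 3 (e.g. Audit -> week 1; Test -> week 1; Integrate -> week 1; Plan -> week 3).

No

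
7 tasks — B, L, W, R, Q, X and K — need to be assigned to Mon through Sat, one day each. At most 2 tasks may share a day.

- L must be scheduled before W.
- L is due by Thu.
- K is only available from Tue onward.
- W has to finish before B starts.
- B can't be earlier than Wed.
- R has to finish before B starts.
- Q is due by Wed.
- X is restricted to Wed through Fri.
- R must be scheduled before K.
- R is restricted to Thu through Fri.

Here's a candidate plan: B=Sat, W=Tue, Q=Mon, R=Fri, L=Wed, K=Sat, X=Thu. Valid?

At most 2 tasks may share a day — holds.
W has to finish before B starts — holds.
L must be scheduled before W — violated.
R has to finish before B starts — holds.
L is due by Thu — holds.
X is restricted to Wed through Fri — holds.
Q is due by Wed — holds.
K is only available from Tue onward — holds.
B can't be earlier than Wed — holds.
R must be scheduled before K — holds.
R is restricted to Thu through Fri — holds.

No — it violates: L must be scheduled before W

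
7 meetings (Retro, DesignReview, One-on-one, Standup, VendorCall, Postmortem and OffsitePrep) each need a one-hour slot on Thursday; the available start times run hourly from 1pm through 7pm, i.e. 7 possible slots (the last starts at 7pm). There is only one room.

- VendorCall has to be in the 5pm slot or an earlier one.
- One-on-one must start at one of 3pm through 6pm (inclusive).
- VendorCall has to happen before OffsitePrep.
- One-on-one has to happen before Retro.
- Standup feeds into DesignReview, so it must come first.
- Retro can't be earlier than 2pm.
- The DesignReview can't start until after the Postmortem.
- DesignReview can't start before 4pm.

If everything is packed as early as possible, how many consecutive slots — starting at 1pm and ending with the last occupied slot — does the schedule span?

7

The precedence chain requires at least 2 distinct slots.
With at most 1 per slot and 7 meetings, at least 7 slots are needed.
DesignReview can't be placed before 4pm — that is slot 4 counting from 1pm — so the schedule must run through at least 4 slots.
7 works (last occupied slot: 7pm): for example Standup in 1pm, One-on-one in 3pm, VendorCall in 5pm, DesignReview in 4pm, OffsitePrep in 7pm, Retro in 6pm, Postmortem in 2pm.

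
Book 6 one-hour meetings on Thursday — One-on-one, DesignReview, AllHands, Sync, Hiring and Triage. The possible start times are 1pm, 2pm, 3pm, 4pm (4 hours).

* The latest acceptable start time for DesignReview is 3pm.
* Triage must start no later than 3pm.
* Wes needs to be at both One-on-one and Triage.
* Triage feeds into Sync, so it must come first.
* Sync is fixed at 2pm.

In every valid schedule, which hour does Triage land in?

Triage's own window allows nothing later than 3pm; downstream work caps Triage at 1pm.
So Triage is pinned to 1pm.

1pm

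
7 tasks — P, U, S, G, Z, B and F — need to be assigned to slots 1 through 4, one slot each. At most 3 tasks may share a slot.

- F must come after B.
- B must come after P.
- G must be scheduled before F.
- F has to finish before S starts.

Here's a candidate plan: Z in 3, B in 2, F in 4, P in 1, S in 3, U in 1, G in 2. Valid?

Invalid. F has to finish before S starts.

F has to finish before S starts — violated.
F must come after B — holds.
B must come after P — holds.
G must be scheduled before F — holds.
At most 3 tasks may share a slot — holds.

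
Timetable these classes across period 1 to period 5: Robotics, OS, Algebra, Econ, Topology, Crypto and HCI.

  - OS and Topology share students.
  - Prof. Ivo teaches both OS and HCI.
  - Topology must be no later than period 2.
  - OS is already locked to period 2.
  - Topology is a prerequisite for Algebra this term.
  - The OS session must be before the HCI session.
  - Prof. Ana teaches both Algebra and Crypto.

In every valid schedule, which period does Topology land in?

Topology's window is period 1–period 2.
OS is fixed at period 2, and Topology can't share a period with OS.
So Topology must be period 1.

period 1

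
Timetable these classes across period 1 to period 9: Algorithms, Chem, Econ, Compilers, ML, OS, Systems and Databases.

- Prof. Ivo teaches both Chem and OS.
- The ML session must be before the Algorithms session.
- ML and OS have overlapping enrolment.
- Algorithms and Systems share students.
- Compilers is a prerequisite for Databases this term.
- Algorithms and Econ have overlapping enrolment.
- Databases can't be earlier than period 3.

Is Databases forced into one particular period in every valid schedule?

No

Databases can be period 3 (e.g. Algorithms in period 2, Chem in period 1, Econ in period 1, Compilers in period 1, Systems in period 1, OS in period 2, ML in period 1, Databases in period 3) or period 4 (e.g. Chem=period 1; Compilers=period 1; ML=period 1; Algorithms=period 2; Databases=period 4; Systems=period 1; Econ=period 1; OS=period 2).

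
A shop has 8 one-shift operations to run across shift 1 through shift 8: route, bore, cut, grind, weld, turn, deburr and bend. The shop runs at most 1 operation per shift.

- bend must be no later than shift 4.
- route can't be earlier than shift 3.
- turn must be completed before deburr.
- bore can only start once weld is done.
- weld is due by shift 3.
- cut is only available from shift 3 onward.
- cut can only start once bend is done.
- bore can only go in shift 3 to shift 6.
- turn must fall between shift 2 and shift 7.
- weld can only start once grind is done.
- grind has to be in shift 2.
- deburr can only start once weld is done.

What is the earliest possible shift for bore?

Bore is available from shift 3; precedence pushes bore to at least shift 4; bore's own window allows nothing later than shift 6.
bore at shift 4 is achievable: bore=shift 4, weld=shift 3, cut=shift 5, route=shift 7, turn=shift 6, deburr=shift 8, bend=shift 1, grind=shift 2.

shift 4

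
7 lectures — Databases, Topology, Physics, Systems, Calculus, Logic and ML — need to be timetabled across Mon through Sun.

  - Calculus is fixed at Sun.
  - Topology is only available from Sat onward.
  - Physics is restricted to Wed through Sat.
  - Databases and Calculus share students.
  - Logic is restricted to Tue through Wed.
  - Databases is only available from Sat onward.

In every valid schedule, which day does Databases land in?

Databases's window is Sat–Sun.
Calculus is fixed at Sun, and Databases can't share a day with Calculus.
So Databases must be Sat.

Sat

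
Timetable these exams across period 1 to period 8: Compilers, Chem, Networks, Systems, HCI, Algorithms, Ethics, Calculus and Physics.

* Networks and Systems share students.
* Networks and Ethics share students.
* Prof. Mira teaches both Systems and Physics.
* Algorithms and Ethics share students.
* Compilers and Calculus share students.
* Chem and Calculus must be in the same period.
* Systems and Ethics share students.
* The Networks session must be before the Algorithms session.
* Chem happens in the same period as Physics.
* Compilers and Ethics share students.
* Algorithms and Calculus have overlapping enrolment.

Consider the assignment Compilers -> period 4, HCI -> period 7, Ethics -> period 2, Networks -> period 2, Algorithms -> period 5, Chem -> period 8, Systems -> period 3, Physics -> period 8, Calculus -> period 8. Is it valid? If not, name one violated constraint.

No. Networks and Ethics share students is not satisfied.

Algorithms and Ethics share students — holds.
The Networks session must be before the Algorithms session — holds.
Algorithms and Calculus have overlapping enrolment — holds.
Prof. Mira teaches both Systems and Physics — holds.
Chem and Calculus must be in the same period — holds.
Networks and Systems share students — holds.
Networks and Ethics share students — violated.
Chem happens in the same period as Physics — holds.
Systems and Ethics share students — holds.
Compilers and Calculus share students — holds.
Compilers and Ethics share students — holds.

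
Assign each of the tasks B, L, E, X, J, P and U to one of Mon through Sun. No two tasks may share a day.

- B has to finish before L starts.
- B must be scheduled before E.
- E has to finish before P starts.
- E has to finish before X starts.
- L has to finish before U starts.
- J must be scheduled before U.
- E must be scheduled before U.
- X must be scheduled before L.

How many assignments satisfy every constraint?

Splitting on B: it can be Mon (19), Tue (4). Listing each branch's schedules as (L, E, X, J, P, U):
B=Mon: (Thu,Tue,Wed,Fri,Sat,Sun) (Thu,Tue,Wed,Fri,Sun,Sat) (Thu,Tue,Wed,Sat,Fri,Sun) (Fri,Tue,Wed,Thu,Sat,Sun) (Fri,Tue,Wed,Thu,Sun,Sat) (Fri,Tue,Wed,Sat,Thu,Sun) (Fri,Tue,Thu,Wed,Sat,Sun) (Fri,Tue,Thu,Wed,Sun,Sat) (Fri,Tue,Thu,Sat,Wed,Sun) (Fri,Wed,Thu,Tue,Sat,Sun) (Fri,Wed,Thu,Tue,Sun,Sat) (Sat,Tue,Wed,Thu,Fri,Sun) (Sat,Tue,Wed,Fri,Thu,Sun) (Sat,Tue,Thu,Wed,Fri,Sun) (Sat,Tue,Thu,Fri,Wed,Sun) (Sat,Tue,Fri,Wed,Thu,Sun) (Sat,Tue,Fri,Thu,Wed,Sun) (Sat,Wed,Thu,Tue,Fri,Sun) (Sat,Wed,Fri,Tue,Thu,Sun) — 19.
B=Tue: (Fri,Wed,Thu,Mon,Sat,Sun) (Fri,Wed,Thu,Mon,Sun,Sat) (Sat,Wed,Thu,Mon,Fri,Sun) (Sat,Wed,Fri,Mon,Thu,Sun) — 4.
Summing: 19 + 4 = 23.

23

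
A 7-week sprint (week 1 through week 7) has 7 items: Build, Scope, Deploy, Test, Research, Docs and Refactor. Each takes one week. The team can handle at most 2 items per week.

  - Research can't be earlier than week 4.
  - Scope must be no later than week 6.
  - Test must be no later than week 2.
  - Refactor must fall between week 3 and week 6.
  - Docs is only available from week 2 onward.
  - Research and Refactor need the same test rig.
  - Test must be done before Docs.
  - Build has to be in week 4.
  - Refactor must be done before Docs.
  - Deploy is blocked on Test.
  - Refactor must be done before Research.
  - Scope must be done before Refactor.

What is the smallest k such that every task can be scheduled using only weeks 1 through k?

The precedence chain requires at least 3 distinct weeks.
With at most 2 per week and 7 tasks, at least 4 weeks are needed.
Build can't be placed before week 4, so the schedule must run through at least week 4.
Could 4 weeks be enough, i.e. nothing placed later than week 4? No: Build's window within 4 weeks is {week 4}; Research's window within 4 weeks is {week 4}; Docs's window within 4 weeks is {week 2, week 3, week 4}; Refactor's window within 4 weeks is {week 3, week 4}; Refactor must come before Research (at week 4 or earlier) → {week 3}; Docs must come after Refactor (at week 3 or later) → {week 4}; that puts Build, Research and Docs all in week 4 — more than 2 per week.
So 4 weeks is not enough.
5 works (last occupied week: week 5): for example Refactor -> week 3; Scope -> week 1; Research -> week 4; Docs -> week 5; Test -> week 1; Deploy -> week 2; Build -> week 4.

5 weeks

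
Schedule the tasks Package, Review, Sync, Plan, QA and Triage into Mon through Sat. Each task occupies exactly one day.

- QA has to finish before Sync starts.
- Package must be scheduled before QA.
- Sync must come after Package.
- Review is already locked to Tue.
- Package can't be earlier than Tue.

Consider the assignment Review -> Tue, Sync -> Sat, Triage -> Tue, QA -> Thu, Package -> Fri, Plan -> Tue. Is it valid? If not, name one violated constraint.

Package must be scheduled before QA — violated.
Sync must come after Package — holds.
Package can't be earlier than Tue — holds.
QA has to finish before Sync starts — holds.
Review is already locked to Tue — holds.

No — it violates: Package must be scheduled before QA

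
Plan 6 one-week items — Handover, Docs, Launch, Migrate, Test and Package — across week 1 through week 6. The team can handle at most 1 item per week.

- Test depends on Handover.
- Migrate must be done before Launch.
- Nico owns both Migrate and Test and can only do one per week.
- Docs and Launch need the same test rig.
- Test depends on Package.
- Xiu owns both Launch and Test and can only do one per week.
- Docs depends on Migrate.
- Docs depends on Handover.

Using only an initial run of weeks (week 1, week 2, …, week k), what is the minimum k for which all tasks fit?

The precedence chain requires at least 2 distinct weeks.
With at most 1 per week and 6 tasks, at least 6 weeks are needed.
6 works (last occupied week: week 6): for example Migrate -> week 2, Handover -> week 1, Package -> week 4, Test -> week 5, Launch -> week 6, Docs -> week 3.

6 weeks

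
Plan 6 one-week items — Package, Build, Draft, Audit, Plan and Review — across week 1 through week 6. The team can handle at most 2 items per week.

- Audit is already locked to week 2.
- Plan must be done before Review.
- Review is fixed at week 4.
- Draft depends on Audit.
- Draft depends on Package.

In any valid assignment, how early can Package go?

Downstream work caps Package at week 5.
Package at week 1 is achievable: Package=week 1, Build=week 2, Draft=week 3, Audit=week 2, Review=week 4, Plan=week 1.

week 1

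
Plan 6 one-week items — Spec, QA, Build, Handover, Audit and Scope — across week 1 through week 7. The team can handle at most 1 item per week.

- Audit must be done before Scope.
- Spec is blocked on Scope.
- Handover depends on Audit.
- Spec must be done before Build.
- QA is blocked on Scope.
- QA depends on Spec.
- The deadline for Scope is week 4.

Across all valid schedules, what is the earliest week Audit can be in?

Downstream work caps Audit at week 3.
Audit at week 1 is achievable: QA -> week 4; Build -> week 5; Scope -> week 2; Audit -> week 1; Handover -> week 6; Spec -> week 3.

week 1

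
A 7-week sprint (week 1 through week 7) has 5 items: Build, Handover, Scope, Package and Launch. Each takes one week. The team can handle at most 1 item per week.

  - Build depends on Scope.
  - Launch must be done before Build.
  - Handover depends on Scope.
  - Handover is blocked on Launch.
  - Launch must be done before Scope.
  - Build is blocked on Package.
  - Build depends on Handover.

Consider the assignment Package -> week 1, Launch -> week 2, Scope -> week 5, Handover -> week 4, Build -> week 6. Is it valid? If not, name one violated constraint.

Handover depends on Scope — violated.
The team can handle at most 1 item per week — holds.
Build is blocked on Package — holds.
Launch must be done before Scope — holds.
Build depends on Handover — holds.
Handover is blocked on Launch — holds.
Build depends on Scope — holds.
Launch must be done before Build — holds.

No — it violates: Handover depends on Scope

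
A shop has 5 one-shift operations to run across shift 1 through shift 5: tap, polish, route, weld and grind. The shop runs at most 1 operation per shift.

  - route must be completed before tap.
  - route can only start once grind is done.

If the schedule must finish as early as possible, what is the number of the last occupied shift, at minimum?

The precedence chain requires at least 3 distinct shifts.
With at most 1 per shift and 5 operations, at least 5 shifts are needed.
5 works (last occupied shift: shift 5): for example route -> shift 2; grind -> shift 1; tap -> shift 3; weld -> shift 5; polish -> shift 4.

shift 5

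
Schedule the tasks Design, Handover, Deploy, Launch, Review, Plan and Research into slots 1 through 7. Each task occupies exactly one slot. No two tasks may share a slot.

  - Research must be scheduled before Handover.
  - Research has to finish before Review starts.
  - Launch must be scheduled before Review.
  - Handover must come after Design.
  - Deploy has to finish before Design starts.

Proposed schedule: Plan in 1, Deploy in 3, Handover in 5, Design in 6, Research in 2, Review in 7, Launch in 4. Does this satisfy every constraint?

Invalid. Handover must come after Design.

No two tasks may share a slot — holds.
Deploy has to finish before Design starts — holds.
Handover must come after Design — violated.
Research has to finish before Review starts — holds.
Research must be scheduled before Handover — holds.
Launch must be scheduled before Review — holds.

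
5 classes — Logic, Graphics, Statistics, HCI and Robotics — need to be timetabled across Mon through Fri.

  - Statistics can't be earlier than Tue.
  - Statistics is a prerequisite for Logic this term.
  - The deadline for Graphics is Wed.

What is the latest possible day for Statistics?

Thu

Statistics is available from Tue; downstream work caps Statistics at Thu.
Statistics at Thu is achievable: Statistics in Thu; Robotics in Mon; Graphics in Mon; HCI in Mon; Logic in Fri.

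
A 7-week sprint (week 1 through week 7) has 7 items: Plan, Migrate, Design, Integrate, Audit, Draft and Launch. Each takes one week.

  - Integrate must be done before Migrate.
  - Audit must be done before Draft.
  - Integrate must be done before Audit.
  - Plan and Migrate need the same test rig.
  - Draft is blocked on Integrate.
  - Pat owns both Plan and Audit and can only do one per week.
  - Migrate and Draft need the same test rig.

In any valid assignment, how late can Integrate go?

Downstream work caps Integrate at week 5.
Integrate at week 5 is achievable: Plan in week 1; Integrate in week 5; Migrate in week 6; Draft in week 7; Audit in week 6; Launch in week 1; Design in week 1.

week 5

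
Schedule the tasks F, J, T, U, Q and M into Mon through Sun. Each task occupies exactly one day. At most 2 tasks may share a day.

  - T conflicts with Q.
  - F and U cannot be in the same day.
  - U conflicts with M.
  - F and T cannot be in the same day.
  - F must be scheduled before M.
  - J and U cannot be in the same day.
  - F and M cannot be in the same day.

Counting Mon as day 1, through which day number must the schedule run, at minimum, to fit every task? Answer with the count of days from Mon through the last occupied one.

3 days

The precedence chain requires at least 2 distinct days.
With at most 2 per day and 6 tasks, at least 3 days are needed.
3 works (last occupied day: Wed): for example J in Mon; M in Tue; F in Mon; U in Wed; T in Tue; Q in Wed.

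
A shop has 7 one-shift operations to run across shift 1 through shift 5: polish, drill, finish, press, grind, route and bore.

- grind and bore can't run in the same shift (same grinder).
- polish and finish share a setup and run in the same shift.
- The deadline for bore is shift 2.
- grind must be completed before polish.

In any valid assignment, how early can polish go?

Precedence pushes polish to at least shift 2.
polish at shift 2 is achievable: polish in shift 2; grind in shift 1; route in shift 1; press in shift 1; bore in shift 2; drill in shift 1; finish in shift 2.

shift 2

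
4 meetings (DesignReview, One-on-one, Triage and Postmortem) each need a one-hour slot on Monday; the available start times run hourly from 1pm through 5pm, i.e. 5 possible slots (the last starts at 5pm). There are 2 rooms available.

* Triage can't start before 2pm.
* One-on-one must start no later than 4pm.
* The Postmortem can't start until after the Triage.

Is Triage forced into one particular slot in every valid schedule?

Triage can be 2pm (e.g. One-on-one -> 1pm; DesignReview -> 1pm; Triage -> 2pm; Postmortem -> 3pm) or 3pm (e.g. Postmortem -> 4pm, DesignReview -> 1pm, One-on-one -> 1pm, Triage -> 3pm).

No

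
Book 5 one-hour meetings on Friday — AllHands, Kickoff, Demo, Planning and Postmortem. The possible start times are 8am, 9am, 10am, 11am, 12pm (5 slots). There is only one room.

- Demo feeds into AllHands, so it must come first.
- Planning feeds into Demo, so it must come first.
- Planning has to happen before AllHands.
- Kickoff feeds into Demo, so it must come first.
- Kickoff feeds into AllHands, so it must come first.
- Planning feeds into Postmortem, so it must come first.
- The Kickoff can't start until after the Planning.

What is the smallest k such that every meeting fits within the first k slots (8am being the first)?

The precedence chain requires at least 4 distinct slots.
With at most 1 per slot and 5 meetings, at least 5 slots are needed.
5 works (last occupied slot: 12pm): for example Planning=8am; Postmortem=12pm; Kickoff=9am; Demo=10am; AllHands=11am.

5 slots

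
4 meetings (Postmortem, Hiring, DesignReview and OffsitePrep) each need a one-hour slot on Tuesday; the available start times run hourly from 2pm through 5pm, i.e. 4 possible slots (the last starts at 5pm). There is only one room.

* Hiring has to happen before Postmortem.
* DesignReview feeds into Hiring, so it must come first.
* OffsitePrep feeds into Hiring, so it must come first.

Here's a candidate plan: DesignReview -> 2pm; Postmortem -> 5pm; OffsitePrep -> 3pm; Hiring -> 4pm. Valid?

Yes, all constraints hold

OffsitePrep feeds into Hiring, so it must come first — holds.
DesignReview feeds into Hiring, so it must come first — holds.
Hiring has to happen before Postmortem — holds.
There is only one room — holds.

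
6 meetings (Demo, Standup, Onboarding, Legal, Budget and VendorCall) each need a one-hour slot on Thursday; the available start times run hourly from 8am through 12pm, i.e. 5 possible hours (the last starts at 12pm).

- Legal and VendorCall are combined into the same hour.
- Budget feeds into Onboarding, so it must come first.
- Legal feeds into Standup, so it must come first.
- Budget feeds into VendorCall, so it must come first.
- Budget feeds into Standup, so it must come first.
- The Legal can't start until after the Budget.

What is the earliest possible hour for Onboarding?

9am

Precedence pushes Onboarding to at least 9am.
Onboarding at 9am is achievable: Legal -> 9am, Standup -> 10am, Onboarding -> 9am, Budget -> 8am, Demo -> 8am, VendorCall -> 9am.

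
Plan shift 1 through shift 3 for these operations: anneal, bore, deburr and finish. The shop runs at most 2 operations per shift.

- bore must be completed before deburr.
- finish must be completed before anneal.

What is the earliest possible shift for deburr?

shift 2

Precedence pushes deburr to at least shift 2.
deburr at shift 2 is achievable: finish -> shift 1; anneal -> shift 2; bore -> shift 1; deburr -> shift 2.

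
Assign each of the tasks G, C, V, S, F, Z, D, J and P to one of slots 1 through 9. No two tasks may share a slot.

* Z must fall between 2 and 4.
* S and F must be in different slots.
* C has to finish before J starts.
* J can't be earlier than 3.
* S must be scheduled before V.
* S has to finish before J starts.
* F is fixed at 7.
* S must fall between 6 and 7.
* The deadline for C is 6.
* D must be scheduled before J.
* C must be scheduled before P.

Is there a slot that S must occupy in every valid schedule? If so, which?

6

S's window is 6–7.
F is fixed at 7, and S can't share a slot with F.
So S must be 6.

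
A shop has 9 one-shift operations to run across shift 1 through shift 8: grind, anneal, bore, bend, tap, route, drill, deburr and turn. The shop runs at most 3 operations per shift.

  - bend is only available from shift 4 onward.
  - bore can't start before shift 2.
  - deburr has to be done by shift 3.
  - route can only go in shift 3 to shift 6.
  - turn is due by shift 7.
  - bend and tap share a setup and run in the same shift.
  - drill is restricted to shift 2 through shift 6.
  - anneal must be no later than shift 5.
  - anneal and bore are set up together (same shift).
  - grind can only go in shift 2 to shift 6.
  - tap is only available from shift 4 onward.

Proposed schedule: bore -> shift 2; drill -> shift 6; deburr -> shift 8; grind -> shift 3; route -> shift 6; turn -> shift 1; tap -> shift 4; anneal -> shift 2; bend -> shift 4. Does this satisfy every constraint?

bore can't start before shift 2 — holds.
bend and tap share a setup and run in the same shift — holds.
tap is only available from shift 4 onward — holds.
bend is only available from shift 4 onward — holds.
grind can only go in shift 2 to shift 6 — holds.
anneal and bore are set up together (same shift) — holds.
deburr has to be done by shift 3 — violated.
turn is due by shift 7 — holds.
drill is restricted to shift 2 through shift 6 — holds.
anneal must be no later than shift 5 — holds.
route can only go in shift 3 to shift 6 — holds.
The shop runs at most 3 operations per shift — holds.

Invalid. deburr has to be done by shift 3.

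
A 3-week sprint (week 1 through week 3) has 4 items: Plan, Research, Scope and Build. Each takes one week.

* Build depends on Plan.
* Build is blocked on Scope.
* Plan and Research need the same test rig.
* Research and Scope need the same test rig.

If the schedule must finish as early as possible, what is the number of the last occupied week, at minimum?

week 2

The precedence chain requires at least 2 distinct weeks.
2 works (last occupied week: week 2): for example Build -> week 2, Scope -> week 1, Research -> week 2, Plan -> week 1.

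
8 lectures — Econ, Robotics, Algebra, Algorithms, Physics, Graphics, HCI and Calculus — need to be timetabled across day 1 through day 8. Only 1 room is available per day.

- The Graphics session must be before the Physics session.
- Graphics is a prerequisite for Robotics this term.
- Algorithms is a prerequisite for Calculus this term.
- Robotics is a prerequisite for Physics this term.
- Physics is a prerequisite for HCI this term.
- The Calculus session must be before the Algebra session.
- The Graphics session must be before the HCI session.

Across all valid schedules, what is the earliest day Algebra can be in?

Precedence pushes Algebra to at least day 3.
Algebra at day 3 is achievable: Econ in day 8; HCI in day 7; Algebra in day 3; Physics in day 6; Algorithms in day 1; Calculus in day 2; Robotics in day 5; Graphics in day 4.

day 3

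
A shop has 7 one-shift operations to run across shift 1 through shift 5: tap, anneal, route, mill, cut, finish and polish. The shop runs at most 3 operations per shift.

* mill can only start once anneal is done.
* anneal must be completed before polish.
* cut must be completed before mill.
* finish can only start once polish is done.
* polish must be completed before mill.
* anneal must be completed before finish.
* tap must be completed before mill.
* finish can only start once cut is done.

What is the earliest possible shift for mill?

shift 3

Precedence pushes mill to at least shift 3.
mill at shift 3 is achievable: tap -> shift 1; mill -> shift 3; polish -> shift 2; route -> shift 2; anneal -> shift 1; cut -> shift 1; finish -> shift 3.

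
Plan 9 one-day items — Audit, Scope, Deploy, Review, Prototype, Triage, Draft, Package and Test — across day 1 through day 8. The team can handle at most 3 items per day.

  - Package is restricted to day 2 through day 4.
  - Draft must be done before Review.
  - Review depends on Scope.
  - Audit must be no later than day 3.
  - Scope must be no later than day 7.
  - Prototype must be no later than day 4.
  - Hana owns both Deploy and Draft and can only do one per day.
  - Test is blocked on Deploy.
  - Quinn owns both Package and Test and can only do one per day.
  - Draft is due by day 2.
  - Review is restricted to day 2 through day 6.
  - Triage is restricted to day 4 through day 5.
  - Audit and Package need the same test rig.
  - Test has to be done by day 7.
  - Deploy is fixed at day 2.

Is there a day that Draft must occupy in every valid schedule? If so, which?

Draft's window is day 1–day 2.
Deploy is fixed at day 2, and Draft can't share a day with Deploy.
So Draft must be day 1.

day 1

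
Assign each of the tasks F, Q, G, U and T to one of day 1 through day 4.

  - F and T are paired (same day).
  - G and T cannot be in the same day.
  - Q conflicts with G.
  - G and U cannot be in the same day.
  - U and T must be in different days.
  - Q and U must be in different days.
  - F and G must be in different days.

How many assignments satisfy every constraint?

Splitting on F: it can be day 1 (12), day 2 (12), day 3 (12), day 4 (12). Listing each branch's schedules as (Q, G, U, T) by day number:
F=day 1: (1,2,3,1) (1,2,4,1) (1,3,2,1) (1,3,4,1) (1,4,2,1) (1,4,3,1) (2,3,4,1) (2,4,3,1) (3,2,4,1) (3,4,2,1) (4,2,3,1) (4,3,2,1) — 12.
F=day 2: (1,3,4,2) (1,4,3,2) (2,1,3,2) (2,1,4,2) (2,3,1,2) (2,3,4,2) (2,4,1,2) (2,4,3,2) (3,1,4,2) (3,4,1,2) (4,1,3,2) (4,3,1,2) — 12.
F=day 3: (1,2,4,3) (1,4,2,3) (2,1,4,3) (2,4,1,3) (3,1,2,3) (3,1,4,3) (3,2,1,3) (3,2,4,3) (3,4,1,3) (3,4,2,3) (4,1,2,3) (4,2,1,3) — 12.
F=day 4: (1,2,3,4) (1,3,2,4) (2,1,3,4) (2,3,1,4) (3,1,2,4) (3,2,1,4) (4,1,2,4) (4,1,3,4) (4,2,1,4) (4,2,3,4) (4,3,1,4) (4,3,2,4) — 12.
Summing: 12 + 12 + 12 + 12 = 48.

48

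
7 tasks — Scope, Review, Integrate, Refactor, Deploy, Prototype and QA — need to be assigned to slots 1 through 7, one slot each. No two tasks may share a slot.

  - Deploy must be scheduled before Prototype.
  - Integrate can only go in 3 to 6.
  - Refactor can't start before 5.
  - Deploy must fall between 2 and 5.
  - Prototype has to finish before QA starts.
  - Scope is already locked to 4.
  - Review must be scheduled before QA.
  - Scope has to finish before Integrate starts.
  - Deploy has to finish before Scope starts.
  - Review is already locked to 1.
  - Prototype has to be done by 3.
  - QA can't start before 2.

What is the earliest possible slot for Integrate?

5

Integrate is available from 3; precedence pushes Integrate to at least 5; Integrate's own window allows nothing later than 6.
Integrate at 5 is achievable: Integrate -> 5, Deploy -> 2, Review -> 1, Refactor -> 6, Scope -> 4, Prototype -> 3, QA -> 7.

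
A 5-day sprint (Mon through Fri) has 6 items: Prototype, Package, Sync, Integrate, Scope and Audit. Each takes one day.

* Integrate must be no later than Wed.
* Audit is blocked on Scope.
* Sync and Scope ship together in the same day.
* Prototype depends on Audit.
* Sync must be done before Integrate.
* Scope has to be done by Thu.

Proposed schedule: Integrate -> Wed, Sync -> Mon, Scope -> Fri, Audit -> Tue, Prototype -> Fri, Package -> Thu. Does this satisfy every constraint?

Sync must be done before Integrate — holds.
Prototype depends on Audit — holds.
Integrate must be no later than Wed — holds.
Sync and Scope ship together in the same day — violated.
Audit is blocked on Scope — violated.
Scope has to be done by Thu — violated.

No. Scope has to be done by Thu is not satisfied.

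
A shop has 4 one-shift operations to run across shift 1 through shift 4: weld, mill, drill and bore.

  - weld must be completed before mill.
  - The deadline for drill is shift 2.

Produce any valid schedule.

weld=shift 1, drill=shift 1, bore=shift 1, mill=shift 2

Checking: weld(shift 1) before mill(shift 2); drill=shift 1 in [shift 1,shift 2].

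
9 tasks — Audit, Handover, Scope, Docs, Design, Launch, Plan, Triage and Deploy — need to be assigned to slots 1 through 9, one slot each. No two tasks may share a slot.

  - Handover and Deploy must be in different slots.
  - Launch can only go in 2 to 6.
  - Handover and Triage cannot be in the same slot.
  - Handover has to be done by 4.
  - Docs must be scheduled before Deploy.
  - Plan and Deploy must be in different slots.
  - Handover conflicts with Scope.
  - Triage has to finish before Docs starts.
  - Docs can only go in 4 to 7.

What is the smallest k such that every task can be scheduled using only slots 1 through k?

9

The precedence chain requires at least 3 distinct slots.
With at most 1 per slot and 9 tasks, at least 9 slots are needed.
Propagating the time windows through the other constraints, Deploy can't land before 5, so the schedule must run through at least slot 5.
9 works (last occupied slot: 9): for example Design -> 8; Launch -> 2; Audit -> 6; Plan -> 9; Deploy -> 5; Docs -> 4; Handover -> 1; Scope -> 7; Triage -> 3.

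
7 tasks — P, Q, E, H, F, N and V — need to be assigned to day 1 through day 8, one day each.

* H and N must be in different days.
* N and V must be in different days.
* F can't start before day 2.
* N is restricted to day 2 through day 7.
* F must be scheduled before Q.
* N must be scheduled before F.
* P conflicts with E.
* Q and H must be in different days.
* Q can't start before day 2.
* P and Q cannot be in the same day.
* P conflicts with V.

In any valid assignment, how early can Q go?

Q is available from day 2; precedence pushes Q to at least day 4.
Q at day 4 is achievable: Q in day 4, H in day 1, V in day 3, N in day 2, E in day 2, P in day 1, F in day 3.

day 4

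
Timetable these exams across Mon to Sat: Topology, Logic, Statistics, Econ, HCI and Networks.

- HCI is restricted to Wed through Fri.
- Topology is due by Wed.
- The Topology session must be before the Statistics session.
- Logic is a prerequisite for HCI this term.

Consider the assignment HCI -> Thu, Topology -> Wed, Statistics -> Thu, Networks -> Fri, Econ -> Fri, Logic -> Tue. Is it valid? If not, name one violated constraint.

Logic is a prerequisite for HCI this term — holds.
HCI is restricted to Wed through Fri — holds.
Topology is due by Wed — holds.
The Topology session must be before the Statistics session — holds.

Valid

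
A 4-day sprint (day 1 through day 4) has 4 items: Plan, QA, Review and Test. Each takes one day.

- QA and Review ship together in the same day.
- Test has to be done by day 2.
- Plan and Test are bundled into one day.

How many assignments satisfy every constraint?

8

Splitting on Plan: it can be day 1 (4), day 2 (4). Listing each branch's schedules as (QA, Review, Test) by day number:
Plan=day 1: (1,1,1) (2,2,1) (3,3,1) (4,4,1) — 4.
Plan=day 2: (1,1,2) (2,2,2) (3,3,2) (4,4,2) — 4.
Summing: 4 + 4 = 8.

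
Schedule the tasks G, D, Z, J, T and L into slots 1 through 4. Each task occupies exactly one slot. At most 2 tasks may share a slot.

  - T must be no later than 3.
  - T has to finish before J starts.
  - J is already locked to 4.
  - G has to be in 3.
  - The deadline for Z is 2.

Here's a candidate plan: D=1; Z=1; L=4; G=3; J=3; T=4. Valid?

Invalid. T has to finish before J starts.

T must be no later than 3 — violated.
J is already locked to 4 — violated.
G has to be in 3 — holds.
T has to finish before J starts — violated.
At most 2 tasks may share a slot — holds.
The deadline for Z is 2 — holds.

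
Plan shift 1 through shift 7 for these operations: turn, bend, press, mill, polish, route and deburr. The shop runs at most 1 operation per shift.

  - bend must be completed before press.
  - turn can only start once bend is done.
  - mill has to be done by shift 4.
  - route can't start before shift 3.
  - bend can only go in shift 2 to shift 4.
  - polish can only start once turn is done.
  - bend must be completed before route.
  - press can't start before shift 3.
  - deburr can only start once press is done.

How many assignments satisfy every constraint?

30

Splitting on turn: it can be shift 3 (12), shift 4 (9), shift 5 (6), shift 6 (3). Listing each branch's schedules as (bend, press, mill, polish, route, deburr) by shift number:
turn=shift 3: (2,4,1,5,6,7) (2,4,1,5,7,6) (2,4,1,6,5,7) (2,4,1,6,7,5) (2,4,1,7,5,6) (2,4,1,7,6,5) (2,5,1,4,6,7) (2,5,1,4,7,6) (2,5,1,6,4,7) (2,5,1,7,4,6) (2,6,1,4,5,7) (2,6,1,5,4,7) — 12.
turn=shift 4: (2,3,1,5,6,7) (2,3,1,5,7,6) (2,3,1,6,5,7) (2,3,1,6,7,5) (2,3,1,7,5,6) (2,3,1,7,6,5) (2,5,1,6,3,7) (2,5,1,7,3,6) (2,6,1,5,3,7) — 9.
turn=shift 5: (2,3,1,6,4,7) (2,3,1,6,7,4) (2,3,1,7,4,6) (2,3,1,7,6,4) (2,4,1,6,3,7) (2,4,1,7,3,6) — 6.
turn=shift 6: (2,3,1,7,4,5) (2,3,1,7,5,4) (2,4,1,7,3,5) — 3.
Summing: 12 + 9 + 6 + 3 = 30.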